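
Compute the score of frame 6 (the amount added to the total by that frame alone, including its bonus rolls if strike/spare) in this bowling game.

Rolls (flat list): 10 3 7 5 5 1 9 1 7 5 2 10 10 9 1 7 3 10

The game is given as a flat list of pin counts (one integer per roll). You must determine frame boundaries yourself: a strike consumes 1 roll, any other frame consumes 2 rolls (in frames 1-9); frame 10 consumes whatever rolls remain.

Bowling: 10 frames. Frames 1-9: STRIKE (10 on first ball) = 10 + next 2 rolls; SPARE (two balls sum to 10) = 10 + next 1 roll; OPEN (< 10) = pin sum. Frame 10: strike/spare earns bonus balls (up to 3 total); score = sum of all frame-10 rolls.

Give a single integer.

Answer: 7

Derivation:
Frame 1: STRIKE. 10 + next two rolls (3+7) = 20. Cumulative: 20
Frame 2: SPARE (3+7=10). 10 + next roll (5) = 15. Cumulative: 35
Frame 3: SPARE (5+5=10). 10 + next roll (1) = 11. Cumulative: 46
Frame 4: SPARE (1+9=10). 10 + next roll (1) = 11. Cumulative: 57
Frame 5: OPEN (1+7=8). Cumulative: 65
Frame 6: OPEN (5+2=7). Cumulative: 72
Frame 7: STRIKE. 10 + next two rolls (10+9) = 29. Cumulative: 101
Frame 8: STRIKE. 10 + next two rolls (9+1) = 20. Cumulative: 121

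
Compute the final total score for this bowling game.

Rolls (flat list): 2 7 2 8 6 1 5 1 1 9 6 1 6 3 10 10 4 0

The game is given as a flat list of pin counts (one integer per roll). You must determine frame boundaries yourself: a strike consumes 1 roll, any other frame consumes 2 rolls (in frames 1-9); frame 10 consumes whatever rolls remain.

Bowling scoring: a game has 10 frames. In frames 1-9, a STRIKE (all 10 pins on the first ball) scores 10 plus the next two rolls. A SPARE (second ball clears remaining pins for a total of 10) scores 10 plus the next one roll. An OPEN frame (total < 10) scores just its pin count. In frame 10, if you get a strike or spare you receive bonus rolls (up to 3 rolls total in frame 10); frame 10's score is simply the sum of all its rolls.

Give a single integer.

Frame 1: OPEN (2+7=9). Cumulative: 9
Frame 2: SPARE (2+8=10). 10 + next roll (6) = 16. Cumulative: 25
Frame 3: OPEN (6+1=7). Cumulative: 32
Frame 4: OPEN (5+1=6). Cumulative: 38
Frame 5: SPARE (1+9=10). 10 + next roll (6) = 16. Cumulative: 54
Frame 6: OPEN (6+1=7). Cumulative: 61
Frame 7: OPEN (6+3=9). Cumulative: 70
Frame 8: STRIKE. 10 + next two rolls (10+4) = 24. Cumulative: 94
Frame 9: STRIKE. 10 + next two rolls (4+0) = 14. Cumulative: 108
Frame 10: OPEN. Sum of all frame-10 rolls (4+0) = 4. Cumulative: 112

Answer: 112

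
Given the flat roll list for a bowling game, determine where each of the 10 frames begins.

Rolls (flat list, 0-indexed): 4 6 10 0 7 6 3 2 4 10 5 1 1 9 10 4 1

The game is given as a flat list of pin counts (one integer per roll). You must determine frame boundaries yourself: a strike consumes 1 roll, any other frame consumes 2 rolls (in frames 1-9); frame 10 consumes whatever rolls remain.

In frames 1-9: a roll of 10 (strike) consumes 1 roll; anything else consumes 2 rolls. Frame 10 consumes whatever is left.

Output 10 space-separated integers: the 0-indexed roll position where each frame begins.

Answer: 0 2 3 5 7 9 10 12 14 15

Derivation:
Frame 1 starts at roll index 0: rolls=4,6 (sum=10), consumes 2 rolls
Frame 2 starts at roll index 2: roll=10 (strike), consumes 1 roll
Frame 3 starts at roll index 3: rolls=0,7 (sum=7), consumes 2 rolls
Frame 4 starts at roll index 5: rolls=6,3 (sum=9), consumes 2 rolls
Frame 5 starts at roll index 7: rolls=2,4 (sum=6), consumes 2 rolls
Frame 6 starts at roll index 9: roll=10 (strike), consumes 1 roll
Frame 7 starts at roll index 10: rolls=5,1 (sum=6), consumes 2 rolls
Frame 8 starts at roll index 12: rolls=1,9 (sum=10), consumes 2 rolls
Frame 9 starts at roll index 14: roll=10 (strike), consumes 1 roll
Frame 10 starts at roll index 15: 2 remaining rolls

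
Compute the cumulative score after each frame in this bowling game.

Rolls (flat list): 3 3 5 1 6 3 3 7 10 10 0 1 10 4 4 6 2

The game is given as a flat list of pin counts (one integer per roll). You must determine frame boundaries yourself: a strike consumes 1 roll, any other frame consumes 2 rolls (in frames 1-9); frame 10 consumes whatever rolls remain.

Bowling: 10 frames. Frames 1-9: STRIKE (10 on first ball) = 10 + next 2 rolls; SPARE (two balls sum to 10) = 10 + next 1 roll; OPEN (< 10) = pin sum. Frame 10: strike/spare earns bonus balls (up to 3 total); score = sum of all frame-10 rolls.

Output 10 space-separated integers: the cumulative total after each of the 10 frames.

Answer: 6 12 21 41 61 72 73 91 99 107

Derivation:
Frame 1: OPEN (3+3=6). Cumulative: 6
Frame 2: OPEN (5+1=6). Cumulative: 12
Frame 3: OPEN (6+3=9). Cumulative: 21
Frame 4: SPARE (3+7=10). 10 + next roll (10) = 20. Cumulative: 41
Frame 5: STRIKE. 10 + next two rolls (10+0) = 20. Cumulative: 61
Frame 6: STRIKE. 10 + next two rolls (0+1) = 11. Cumulative: 72
Frame 7: OPEN (0+1=1). Cumulative: 73
Frame 8: STRIKE. 10 + next two rolls (4+4) = 18. Cumulative: 91
Frame 9: OPEN (4+4=8). Cumulative: 99
Frame 10: OPEN. Sum of all frame-10 rolls (6+2) = 8. Cumulative: 107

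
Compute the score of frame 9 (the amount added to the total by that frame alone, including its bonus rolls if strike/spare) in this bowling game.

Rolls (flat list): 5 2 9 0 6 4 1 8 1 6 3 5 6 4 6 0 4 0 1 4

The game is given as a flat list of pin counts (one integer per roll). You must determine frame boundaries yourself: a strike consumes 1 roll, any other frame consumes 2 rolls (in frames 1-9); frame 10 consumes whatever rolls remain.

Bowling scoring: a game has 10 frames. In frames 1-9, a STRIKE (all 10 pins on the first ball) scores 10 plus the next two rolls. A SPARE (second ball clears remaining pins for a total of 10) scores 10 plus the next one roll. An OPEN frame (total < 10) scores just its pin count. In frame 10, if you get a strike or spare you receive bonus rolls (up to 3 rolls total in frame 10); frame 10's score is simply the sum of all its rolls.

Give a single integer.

Answer: 4

Derivation:
Frame 1: OPEN (5+2=7). Cumulative: 7
Frame 2: OPEN (9+0=9). Cumulative: 16
Frame 3: SPARE (6+4=10). 10 + next roll (1) = 11. Cumulative: 27
Frame 4: OPEN (1+8=9). Cumulative: 36
Frame 5: OPEN (1+6=7). Cumulative: 43
Frame 6: OPEN (3+5=8). Cumulative: 51
Frame 7: SPARE (6+4=10). 10 + next roll (6) = 16. Cumulative: 67
Frame 8: OPEN (6+0=6). Cumulative: 73
Frame 9: OPEN (4+0=4). Cumulative: 77
Frame 10: OPEN. Sum of all frame-10 rolls (1+4) = 5. Cumulative: 82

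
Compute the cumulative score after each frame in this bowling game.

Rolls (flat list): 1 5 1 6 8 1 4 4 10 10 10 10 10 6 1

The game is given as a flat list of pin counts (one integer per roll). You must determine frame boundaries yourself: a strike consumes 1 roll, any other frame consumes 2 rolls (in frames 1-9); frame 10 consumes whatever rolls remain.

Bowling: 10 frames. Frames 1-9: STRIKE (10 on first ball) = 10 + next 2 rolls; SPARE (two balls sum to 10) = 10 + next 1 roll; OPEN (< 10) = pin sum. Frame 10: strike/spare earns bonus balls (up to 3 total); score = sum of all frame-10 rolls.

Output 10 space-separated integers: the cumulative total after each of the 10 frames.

Answer: 6 13 22 30 60 90 120 146 163 170

Derivation:
Frame 1: OPEN (1+5=6). Cumulative: 6
Frame 2: OPEN (1+6=7). Cumulative: 13
Frame 3: OPEN (8+1=9). Cumulative: 22
Frame 4: OPEN (4+4=8). Cumulative: 30
Frame 5: STRIKE. 10 + next two rolls (10+10) = 30. Cumulative: 60
Frame 6: STRIKE. 10 + next two rolls (10+10) = 30. Cumulative: 90
Frame 7: STRIKE. 10 + next two rolls (10+10) = 30. Cumulative: 120
Frame 8: STRIKE. 10 + next two rolls (10+6) = 26. Cumulative: 146
Frame 9: STRIKE. 10 + next two rolls (6+1) = 17. Cumulative: 163
Frame 10: OPEN. Sum of all frame-10 rolls (6+1) = 7. Cumulative: 170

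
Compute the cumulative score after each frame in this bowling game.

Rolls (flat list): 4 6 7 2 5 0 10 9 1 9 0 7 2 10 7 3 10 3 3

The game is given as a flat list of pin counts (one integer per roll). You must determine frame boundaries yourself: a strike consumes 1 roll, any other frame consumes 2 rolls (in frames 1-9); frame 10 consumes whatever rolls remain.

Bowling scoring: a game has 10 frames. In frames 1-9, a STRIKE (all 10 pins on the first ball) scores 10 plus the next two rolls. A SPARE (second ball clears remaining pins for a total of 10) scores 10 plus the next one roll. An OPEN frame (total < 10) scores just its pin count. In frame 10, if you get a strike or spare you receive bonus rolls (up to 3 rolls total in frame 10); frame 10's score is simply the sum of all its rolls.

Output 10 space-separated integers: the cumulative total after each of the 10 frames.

Answer: 17 26 31 51 70 79 88 108 128 144

Derivation:
Frame 1: SPARE (4+6=10). 10 + next roll (7) = 17. Cumulative: 17
Frame 2: OPEN (7+2=9). Cumulative: 26
Frame 3: OPEN (5+0=5). Cumulative: 31
Frame 4: STRIKE. 10 + next two rolls (9+1) = 20. Cumulative: 51
Frame 5: SPARE (9+1=10). 10 + next roll (9) = 19. Cumulative: 70
Frame 6: OPEN (9+0=9). Cumulative: 79
Frame 7: OPEN (7+2=9). Cumulative: 88
Frame 8: STRIKE. 10 + next two rolls (7+3) = 20. Cumulative: 108
Frame 9: SPARE (7+3=10). 10 + next roll (10) = 20. Cumulative: 128
Frame 10: STRIKE. Sum of all frame-10 rolls (10+3+3) = 16. Cumulative: 144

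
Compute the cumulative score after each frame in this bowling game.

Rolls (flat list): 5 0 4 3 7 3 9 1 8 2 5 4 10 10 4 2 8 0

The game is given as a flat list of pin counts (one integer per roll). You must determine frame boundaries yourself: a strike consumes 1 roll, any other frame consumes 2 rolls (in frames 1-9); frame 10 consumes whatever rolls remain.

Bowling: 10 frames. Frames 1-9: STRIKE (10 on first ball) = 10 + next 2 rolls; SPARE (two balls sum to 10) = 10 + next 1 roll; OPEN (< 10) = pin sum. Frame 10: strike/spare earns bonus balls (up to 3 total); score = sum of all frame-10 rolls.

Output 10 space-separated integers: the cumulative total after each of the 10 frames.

Frame 1: OPEN (5+0=5). Cumulative: 5
Frame 2: OPEN (4+3=7). Cumulative: 12
Frame 3: SPARE (7+3=10). 10 + next roll (9) = 19. Cumulative: 31
Frame 4: SPARE (9+1=10). 10 + next roll (8) = 18. Cumulative: 49
Frame 5: SPARE (8+2=10). 10 + next roll (5) = 15. Cumulative: 64
Frame 6: OPEN (5+4=9). Cumulative: 73
Frame 7: STRIKE. 10 + next two rolls (10+4) = 24. Cumulative: 97
Frame 8: STRIKE. 10 + next two rolls (4+2) = 16. Cumulative: 113
Frame 9: OPEN (4+2=6). Cumulative: 119
Frame 10: OPEN. Sum of all frame-10 rolls (8+0) = 8. Cumulative: 127

Answer: 5 12 31 49 64 73 97 113 119 127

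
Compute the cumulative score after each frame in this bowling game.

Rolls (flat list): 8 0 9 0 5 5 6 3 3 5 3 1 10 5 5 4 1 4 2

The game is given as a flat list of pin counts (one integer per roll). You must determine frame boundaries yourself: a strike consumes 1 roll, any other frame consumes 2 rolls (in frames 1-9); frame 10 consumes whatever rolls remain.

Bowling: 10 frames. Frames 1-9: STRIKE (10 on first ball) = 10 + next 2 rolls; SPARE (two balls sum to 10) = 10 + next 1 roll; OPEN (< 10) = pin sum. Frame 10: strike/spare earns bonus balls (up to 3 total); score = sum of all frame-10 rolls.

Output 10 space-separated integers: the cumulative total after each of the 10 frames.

Answer: 8 17 33 42 50 54 74 88 93 99

Derivation:
Frame 1: OPEN (8+0=8). Cumulative: 8
Frame 2: OPEN (9+0=9). Cumulative: 17
Frame 3: SPARE (5+5=10). 10 + next roll (6) = 16. Cumulative: 33
Frame 4: OPEN (6+3=9). Cumulative: 42
Frame 5: OPEN (3+5=8). Cumulative: 50
Frame 6: OPEN (3+1=4). Cumulative: 54
Frame 7: STRIKE. 10 + next two rolls (5+5) = 20. Cumulative: 74
Frame 8: SPARE (5+5=10). 10 + next roll (4) = 14. Cumulative: 88
Frame 9: OPEN (4+1=5). Cumulative: 93
Frame 10: OPEN. Sum of all frame-10 rolls (4+2) = 6. Cumulative: 99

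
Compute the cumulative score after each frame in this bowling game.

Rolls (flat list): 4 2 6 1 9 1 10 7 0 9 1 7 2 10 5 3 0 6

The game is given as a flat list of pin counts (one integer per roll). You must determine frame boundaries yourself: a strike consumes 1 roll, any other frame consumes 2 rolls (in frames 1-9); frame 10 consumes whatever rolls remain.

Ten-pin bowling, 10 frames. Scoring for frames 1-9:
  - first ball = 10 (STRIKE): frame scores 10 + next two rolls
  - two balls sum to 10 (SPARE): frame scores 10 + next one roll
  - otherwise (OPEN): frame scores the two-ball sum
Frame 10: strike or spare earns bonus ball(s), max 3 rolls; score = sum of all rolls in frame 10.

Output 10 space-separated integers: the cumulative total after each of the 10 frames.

Answer: 6 13 33 50 57 74 83 101 109 115

Derivation:
Frame 1: OPEN (4+2=6). Cumulative: 6
Frame 2: OPEN (6+1=7). Cumulative: 13
Frame 3: SPARE (9+1=10). 10 + next roll (10) = 20. Cumulative: 33
Frame 4: STRIKE. 10 + next two rolls (7+0) = 17. Cumulative: 50
Frame 5: OPEN (7+0=7). Cumulative: 57
Frame 6: SPARE (9+1=10). 10 + next roll (7) = 17. Cumulative: 74
Frame 7: OPEN (7+2=9). Cumulative: 83
Frame 8: STRIKE. 10 + next two rolls (5+3) = 18. Cumulative: 101
Frame 9: OPEN (5+3=8). Cumulative: 109
Frame 10: OPEN. Sum of all frame-10 rolls (0+6) = 6. Cumulative: 115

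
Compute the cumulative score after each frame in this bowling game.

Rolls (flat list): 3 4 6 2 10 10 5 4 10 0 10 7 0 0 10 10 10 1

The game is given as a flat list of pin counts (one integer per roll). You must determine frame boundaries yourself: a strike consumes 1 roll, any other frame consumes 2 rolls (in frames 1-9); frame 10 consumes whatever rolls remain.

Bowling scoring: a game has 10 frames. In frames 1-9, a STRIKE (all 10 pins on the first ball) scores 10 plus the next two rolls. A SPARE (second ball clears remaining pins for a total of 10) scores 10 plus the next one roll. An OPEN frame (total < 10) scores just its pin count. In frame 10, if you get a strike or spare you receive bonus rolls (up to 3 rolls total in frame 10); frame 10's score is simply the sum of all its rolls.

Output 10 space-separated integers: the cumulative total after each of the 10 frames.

Answer: 7 15 40 59 68 88 105 112 132 153

Derivation:
Frame 1: OPEN (3+4=7). Cumulative: 7
Frame 2: OPEN (6+2=8). Cumulative: 15
Frame 3: STRIKE. 10 + next two rolls (10+5) = 25. Cumulative: 40
Frame 4: STRIKE. 10 + next two rolls (5+4) = 19. Cumulative: 59
Frame 5: OPEN (5+4=9). Cumulative: 68
Frame 6: STRIKE. 10 + next two rolls (0+10) = 20. Cumulative: 88
Frame 7: SPARE (0+10=10). 10 + next roll (7) = 17. Cumulative: 105
Frame 8: OPEN (7+0=7). Cumulative: 112
Frame 9: SPARE (0+10=10). 10 + next roll (10) = 20. Cumulative: 132
Frame 10: STRIKE. Sum of all frame-10 rolls (10+10+1) = 21. Cumulative: 153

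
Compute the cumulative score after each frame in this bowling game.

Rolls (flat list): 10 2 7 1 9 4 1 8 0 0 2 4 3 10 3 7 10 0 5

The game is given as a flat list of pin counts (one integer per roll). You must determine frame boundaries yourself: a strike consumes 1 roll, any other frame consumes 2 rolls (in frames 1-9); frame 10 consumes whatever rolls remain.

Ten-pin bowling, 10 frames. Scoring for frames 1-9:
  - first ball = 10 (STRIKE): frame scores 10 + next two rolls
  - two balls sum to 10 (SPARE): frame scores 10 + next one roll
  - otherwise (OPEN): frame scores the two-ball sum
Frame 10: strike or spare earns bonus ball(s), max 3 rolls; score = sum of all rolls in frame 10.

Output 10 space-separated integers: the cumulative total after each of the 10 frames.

Frame 1: STRIKE. 10 + next two rolls (2+7) = 19. Cumulative: 19
Frame 2: OPEN (2+7=9). Cumulative: 28
Frame 3: SPARE (1+9=10). 10 + next roll (4) = 14. Cumulative: 42
Frame 4: OPEN (4+1=5). Cumulative: 47
Frame 5: OPEN (8+0=8). Cumulative: 55
Frame 6: OPEN (0+2=2). Cumulative: 57
Frame 7: OPEN (4+3=7). Cumulative: 64
Frame 8: STRIKE. 10 + next two rolls (3+7) = 20. Cumulative: 84
Frame 9: SPARE (3+7=10). 10 + next roll (10) = 20. Cumulative: 104
Frame 10: STRIKE. Sum of all frame-10 rolls (10+0+5) = 15. Cumulative: 119

Answer: 19 28 42 47 55 57 64 84 104 119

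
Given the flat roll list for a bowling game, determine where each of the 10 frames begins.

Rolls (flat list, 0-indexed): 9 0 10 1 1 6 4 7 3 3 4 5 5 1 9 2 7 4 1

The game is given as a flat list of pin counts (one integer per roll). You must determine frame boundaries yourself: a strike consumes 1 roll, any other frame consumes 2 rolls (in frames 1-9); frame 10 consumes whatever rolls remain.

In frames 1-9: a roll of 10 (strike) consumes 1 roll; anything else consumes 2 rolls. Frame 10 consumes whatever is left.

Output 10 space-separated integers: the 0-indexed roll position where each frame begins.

Answer: 0 2 3 5 7 9 11 13 15 17

Derivation:
Frame 1 starts at roll index 0: rolls=9,0 (sum=9), consumes 2 rolls
Frame 2 starts at roll index 2: roll=10 (strike), consumes 1 roll
Frame 3 starts at roll index 3: rolls=1,1 (sum=2), consumes 2 rolls
Frame 4 starts at roll index 5: rolls=6,4 (sum=10), consumes 2 rolls
Frame 5 starts at roll index 7: rolls=7,3 (sum=10), consumes 2 rolls
Frame 6 starts at roll index 9: rolls=3,4 (sum=7), consumes 2 rolls
Frame 7 starts at roll index 11: rolls=5,5 (sum=10), consumes 2 rolls
Frame 8 starts at roll index 13: rolls=1,9 (sum=10), consumes 2 rolls
Frame 9 starts at roll index 15: rolls=2,7 (sum=9), consumes 2 rolls
Frame 10 starts at roll index 17: 2 remaining rolls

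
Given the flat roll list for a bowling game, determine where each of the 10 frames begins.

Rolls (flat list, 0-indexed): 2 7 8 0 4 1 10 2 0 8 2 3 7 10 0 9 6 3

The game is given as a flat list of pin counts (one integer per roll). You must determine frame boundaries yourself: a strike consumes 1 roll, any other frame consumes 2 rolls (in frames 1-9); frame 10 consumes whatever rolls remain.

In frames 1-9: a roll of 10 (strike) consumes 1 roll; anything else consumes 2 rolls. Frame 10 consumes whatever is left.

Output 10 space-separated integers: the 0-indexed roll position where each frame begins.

Frame 1 starts at roll index 0: rolls=2,7 (sum=9), consumes 2 rolls
Frame 2 starts at roll index 2: rolls=8,0 (sum=8), consumes 2 rolls
Frame 3 starts at roll index 4: rolls=4,1 (sum=5), consumes 2 rolls
Frame 4 starts at roll index 6: roll=10 (strike), consumes 1 roll
Frame 5 starts at roll index 7: rolls=2,0 (sum=2), consumes 2 rolls
Frame 6 starts at roll index 9: rolls=8,2 (sum=10), consumes 2 rolls
Frame 7 starts at roll index 11: rolls=3,7 (sum=10), consumes 2 rolls
Frame 8 starts at roll index 13: roll=10 (strike), consumes 1 roll
Frame 9 starts at roll index 14: rolls=0,9 (sum=9), consumes 2 rolls
Frame 10 starts at roll index 16: 2 remaining rolls

Answer: 0 2 4 6 7 9 11 13 14 16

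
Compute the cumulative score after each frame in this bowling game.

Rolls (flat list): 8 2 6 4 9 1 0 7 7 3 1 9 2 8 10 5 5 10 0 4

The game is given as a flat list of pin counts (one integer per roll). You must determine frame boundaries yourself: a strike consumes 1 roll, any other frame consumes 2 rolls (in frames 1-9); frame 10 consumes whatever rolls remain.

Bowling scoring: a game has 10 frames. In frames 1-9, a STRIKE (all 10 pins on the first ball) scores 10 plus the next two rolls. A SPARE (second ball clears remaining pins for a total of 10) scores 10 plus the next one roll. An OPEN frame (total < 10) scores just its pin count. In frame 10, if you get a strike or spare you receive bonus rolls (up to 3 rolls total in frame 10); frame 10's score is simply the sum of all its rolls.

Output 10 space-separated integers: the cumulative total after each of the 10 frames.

Answer: 16 35 45 52 63 75 95 115 135 149

Derivation:
Frame 1: SPARE (8+2=10). 10 + next roll (6) = 16. Cumulative: 16
Frame 2: SPARE (6+4=10). 10 + next roll (9) = 19. Cumulative: 35
Frame 3: SPARE (9+1=10). 10 + next roll (0) = 10. Cumulative: 45
Frame 4: OPEN (0+7=7). Cumulative: 52
Frame 5: SPARE (7+3=10). 10 + next roll (1) = 11. Cumulative: 63
Frame 6: SPARE (1+9=10). 10 + next roll (2) = 12. Cumulative: 75
Frame 7: SPARE (2+8=10). 10 + next roll (10) = 20. Cumulative: 95
Frame 8: STRIKE. 10 + next two rolls (5+5) = 20. Cumulative: 115
Frame 9: SPARE (5+5=10). 10 + next roll (10) = 20. Cumulative: 135
Frame 10: STRIKE. Sum of all frame-10 rolls (10+0+4) = 14. Cumulative: 149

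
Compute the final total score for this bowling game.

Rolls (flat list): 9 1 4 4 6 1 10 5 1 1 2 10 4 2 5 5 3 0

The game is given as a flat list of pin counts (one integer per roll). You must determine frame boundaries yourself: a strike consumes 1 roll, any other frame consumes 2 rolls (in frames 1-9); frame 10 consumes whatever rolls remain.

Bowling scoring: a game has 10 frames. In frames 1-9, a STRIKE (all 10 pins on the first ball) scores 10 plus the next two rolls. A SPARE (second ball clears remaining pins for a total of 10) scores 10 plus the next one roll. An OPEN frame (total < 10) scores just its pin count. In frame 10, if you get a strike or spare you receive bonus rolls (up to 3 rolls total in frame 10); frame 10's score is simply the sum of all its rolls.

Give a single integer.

Frame 1: SPARE (9+1=10). 10 + next roll (4) = 14. Cumulative: 14
Frame 2: OPEN (4+4=8). Cumulative: 22
Frame 3: OPEN (6+1=7). Cumulative: 29
Frame 4: STRIKE. 10 + next two rolls (5+1) = 16. Cumulative: 45
Frame 5: OPEN (5+1=6). Cumulative: 51
Frame 6: OPEN (1+2=3). Cumulative: 54
Frame 7: STRIKE. 10 + next two rolls (4+2) = 16. Cumulative: 70
Frame 8: OPEN (4+2=6). Cumulative: 76
Frame 9: SPARE (5+5=10). 10 + next roll (3) = 13. Cumulative: 89
Frame 10: OPEN. Sum of all frame-10 rolls (3+0) = 3. Cumulative: 92

Answer: 92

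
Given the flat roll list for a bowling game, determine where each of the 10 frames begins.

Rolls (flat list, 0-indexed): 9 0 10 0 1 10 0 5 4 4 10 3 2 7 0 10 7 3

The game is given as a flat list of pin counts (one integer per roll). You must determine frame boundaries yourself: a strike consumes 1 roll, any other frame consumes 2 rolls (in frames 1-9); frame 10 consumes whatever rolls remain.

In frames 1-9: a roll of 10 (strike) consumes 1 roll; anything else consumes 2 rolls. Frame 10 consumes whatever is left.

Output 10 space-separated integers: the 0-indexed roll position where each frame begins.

Answer: 0 2 3 5 6 8 10 11 13 15

Derivation:
Frame 1 starts at roll index 0: rolls=9,0 (sum=9), consumes 2 rolls
Frame 2 starts at roll index 2: roll=10 (strike), consumes 1 roll
Frame 3 starts at roll index 3: rolls=0,1 (sum=1), consumes 2 rolls
Frame 4 starts at roll index 5: roll=10 (strike), consumes 1 roll
Frame 5 starts at roll index 6: rolls=0,5 (sum=5), consumes 2 rolls
Frame 6 starts at roll index 8: rolls=4,4 (sum=8), consumes 2 rolls
Frame 7 starts at roll index 10: roll=10 (strike), consumes 1 roll
Frame 8 starts at roll index 11: rolls=3,2 (sum=5), consumes 2 rolls
Frame 9 starts at roll index 13: rolls=7,0 (sum=7), consumes 2 rolls
Frame 10 starts at roll index 15: 3 remaining rolls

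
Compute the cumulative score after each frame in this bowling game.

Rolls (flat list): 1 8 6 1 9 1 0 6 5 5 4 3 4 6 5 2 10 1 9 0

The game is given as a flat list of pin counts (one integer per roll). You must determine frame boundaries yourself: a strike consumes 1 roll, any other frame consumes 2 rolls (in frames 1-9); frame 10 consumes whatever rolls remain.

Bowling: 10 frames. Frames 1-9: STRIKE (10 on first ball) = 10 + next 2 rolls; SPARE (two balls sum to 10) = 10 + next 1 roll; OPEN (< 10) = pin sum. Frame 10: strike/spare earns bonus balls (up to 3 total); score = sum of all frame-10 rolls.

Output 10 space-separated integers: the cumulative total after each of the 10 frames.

Frame 1: OPEN (1+8=9). Cumulative: 9
Frame 2: OPEN (6+1=7). Cumulative: 16
Frame 3: SPARE (9+1=10). 10 + next roll (0) = 10. Cumulative: 26
Frame 4: OPEN (0+6=6). Cumulative: 32
Frame 5: SPARE (5+5=10). 10 + next roll (4) = 14. Cumulative: 46
Frame 6: OPEN (4+3=7). Cumulative: 53
Frame 7: SPARE (4+6=10). 10 + next roll (5) = 15. Cumulative: 68
Frame 8: OPEN (5+2=7). Cumulative: 75
Frame 9: STRIKE. 10 + next two rolls (1+9) = 20. Cumulative: 95
Frame 10: SPARE. Sum of all frame-10 rolls (1+9+0) = 10. Cumulative: 105

Answer: 9 16 26 32 46 53 68 75 95 105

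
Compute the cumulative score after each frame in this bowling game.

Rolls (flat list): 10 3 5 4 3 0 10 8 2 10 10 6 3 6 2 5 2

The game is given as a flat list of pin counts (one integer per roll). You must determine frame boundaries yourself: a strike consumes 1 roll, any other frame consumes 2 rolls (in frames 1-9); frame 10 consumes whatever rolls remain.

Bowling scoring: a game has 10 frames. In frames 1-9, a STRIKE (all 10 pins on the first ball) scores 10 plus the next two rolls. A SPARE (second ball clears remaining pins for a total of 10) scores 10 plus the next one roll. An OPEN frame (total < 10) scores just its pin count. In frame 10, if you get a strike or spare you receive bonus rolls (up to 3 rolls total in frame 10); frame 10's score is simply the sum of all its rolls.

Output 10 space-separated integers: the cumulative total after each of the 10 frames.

Frame 1: STRIKE. 10 + next two rolls (3+5) = 18. Cumulative: 18
Frame 2: OPEN (3+5=8). Cumulative: 26
Frame 3: OPEN (4+3=7). Cumulative: 33
Frame 4: SPARE (0+10=10). 10 + next roll (8) = 18. Cumulative: 51
Frame 5: SPARE (8+2=10). 10 + next roll (10) = 20. Cumulative: 71
Frame 6: STRIKE. 10 + next two rolls (10+6) = 26. Cumulative: 97
Frame 7: STRIKE. 10 + next two rolls (6+3) = 19. Cumulative: 116
Frame 8: OPEN (6+3=9). Cumulative: 125
Frame 9: OPEN (6+2=8). Cumulative: 133
Frame 10: OPEN. Sum of all frame-10 rolls (5+2) = 7. Cumulative: 140

Answer: 18 26 33 51 71 97 116 125 133 140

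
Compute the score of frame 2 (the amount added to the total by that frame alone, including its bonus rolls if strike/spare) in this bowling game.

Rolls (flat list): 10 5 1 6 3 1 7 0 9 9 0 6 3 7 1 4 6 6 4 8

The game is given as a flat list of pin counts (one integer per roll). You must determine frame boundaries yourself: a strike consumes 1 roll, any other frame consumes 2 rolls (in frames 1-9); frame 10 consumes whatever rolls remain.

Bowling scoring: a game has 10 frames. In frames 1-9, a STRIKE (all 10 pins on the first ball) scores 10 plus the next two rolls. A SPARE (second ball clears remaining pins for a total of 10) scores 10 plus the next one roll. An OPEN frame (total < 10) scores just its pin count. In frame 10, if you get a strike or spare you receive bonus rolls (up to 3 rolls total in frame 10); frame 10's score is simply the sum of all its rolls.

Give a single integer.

Answer: 6

Derivation:
Frame 1: STRIKE. 10 + next two rolls (5+1) = 16. Cumulative: 16
Frame 2: OPEN (5+1=6). Cumulative: 22
Frame 3: OPEN (6+3=9). Cumulative: 31
Frame 4: OPEN (1+7=8). Cumulative: 39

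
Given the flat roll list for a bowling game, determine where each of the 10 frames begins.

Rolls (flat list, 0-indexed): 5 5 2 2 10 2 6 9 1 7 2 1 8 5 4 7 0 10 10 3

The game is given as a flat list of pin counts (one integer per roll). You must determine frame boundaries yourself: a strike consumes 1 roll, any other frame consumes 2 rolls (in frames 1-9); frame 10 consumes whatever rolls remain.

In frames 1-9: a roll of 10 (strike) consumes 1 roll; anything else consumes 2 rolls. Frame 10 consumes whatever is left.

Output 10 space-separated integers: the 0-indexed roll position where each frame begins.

Frame 1 starts at roll index 0: rolls=5,5 (sum=10), consumes 2 rolls
Frame 2 starts at roll index 2: rolls=2,2 (sum=4), consumes 2 rolls
Frame 3 starts at roll index 4: roll=10 (strike), consumes 1 roll
Frame 4 starts at roll index 5: rolls=2,6 (sum=8), consumes 2 rolls
Frame 5 starts at roll index 7: rolls=9,1 (sum=10), consumes 2 rolls
Frame 6 starts at roll index 9: rolls=7,2 (sum=9), consumes 2 rolls
Frame 7 starts at roll index 11: rolls=1,8 (sum=9), consumes 2 rolls
Frame 8 starts at roll index 13: rolls=5,4 (sum=9), consumes 2 rolls
Frame 9 starts at roll index 15: rolls=7,0 (sum=7), consumes 2 rolls
Frame 10 starts at roll index 17: 3 remaining rolls

Answer: 0 2 4 5 7 9 11 13 15 17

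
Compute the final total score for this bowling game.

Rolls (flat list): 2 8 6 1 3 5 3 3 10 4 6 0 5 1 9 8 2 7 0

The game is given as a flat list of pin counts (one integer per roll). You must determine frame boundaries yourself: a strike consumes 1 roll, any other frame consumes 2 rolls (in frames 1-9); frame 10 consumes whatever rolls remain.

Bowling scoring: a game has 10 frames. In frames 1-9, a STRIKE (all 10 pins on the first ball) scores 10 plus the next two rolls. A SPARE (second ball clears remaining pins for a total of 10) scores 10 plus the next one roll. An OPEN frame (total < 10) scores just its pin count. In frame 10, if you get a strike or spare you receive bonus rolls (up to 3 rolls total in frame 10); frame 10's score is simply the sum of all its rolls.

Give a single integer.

Frame 1: SPARE (2+8=10). 10 + next roll (6) = 16. Cumulative: 16
Frame 2: OPEN (6+1=7). Cumulative: 23
Frame 3: OPEN (3+5=8). Cumulative: 31
Frame 4: OPEN (3+3=6). Cumulative: 37
Frame 5: STRIKE. 10 + next two rolls (4+6) = 20. Cumulative: 57
Frame 6: SPARE (4+6=10). 10 + next roll (0) = 10. Cumulative: 67
Frame 7: OPEN (0+5=5). Cumulative: 72
Frame 8: SPARE (1+9=10). 10 + next roll (8) = 18. Cumulative: 90
Frame 9: SPARE (8+2=10). 10 + next roll (7) = 17. Cumulative: 107
Frame 10: OPEN. Sum of all frame-10 rolls (7+0) = 7. Cumulative: 114

Answer: 114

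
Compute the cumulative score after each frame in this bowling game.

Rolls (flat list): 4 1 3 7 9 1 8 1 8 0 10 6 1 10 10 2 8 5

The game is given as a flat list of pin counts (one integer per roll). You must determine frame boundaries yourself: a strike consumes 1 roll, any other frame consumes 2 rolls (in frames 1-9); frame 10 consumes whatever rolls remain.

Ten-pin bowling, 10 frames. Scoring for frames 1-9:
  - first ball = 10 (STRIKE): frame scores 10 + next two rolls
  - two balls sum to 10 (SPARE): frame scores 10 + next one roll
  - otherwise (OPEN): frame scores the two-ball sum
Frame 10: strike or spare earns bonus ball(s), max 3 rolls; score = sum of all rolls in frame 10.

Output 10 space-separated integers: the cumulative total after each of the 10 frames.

Answer: 5 24 42 51 59 76 83 105 125 140

Derivation:
Frame 1: OPEN (4+1=5). Cumulative: 5
Frame 2: SPARE (3+7=10). 10 + next roll (9) = 19. Cumulative: 24
Frame 3: SPARE (9+1=10). 10 + next roll (8) = 18. Cumulative: 42
Frame 4: OPEN (8+1=9). Cumulative: 51
Frame 5: OPEN (8+0=8). Cumulative: 59
Frame 6: STRIKE. 10 + next two rolls (6+1) = 17. Cumulative: 76
Frame 7: OPEN (6+1=7). Cumulative: 83
Frame 8: STRIKE. 10 + next two rolls (10+2) = 22. Cumulative: 105
Frame 9: STRIKE. 10 + next two rolls (2+8) = 20. Cumulative: 125
Frame 10: SPARE. Sum of all frame-10 rolls (2+8+5) = 15. Cumulative: 140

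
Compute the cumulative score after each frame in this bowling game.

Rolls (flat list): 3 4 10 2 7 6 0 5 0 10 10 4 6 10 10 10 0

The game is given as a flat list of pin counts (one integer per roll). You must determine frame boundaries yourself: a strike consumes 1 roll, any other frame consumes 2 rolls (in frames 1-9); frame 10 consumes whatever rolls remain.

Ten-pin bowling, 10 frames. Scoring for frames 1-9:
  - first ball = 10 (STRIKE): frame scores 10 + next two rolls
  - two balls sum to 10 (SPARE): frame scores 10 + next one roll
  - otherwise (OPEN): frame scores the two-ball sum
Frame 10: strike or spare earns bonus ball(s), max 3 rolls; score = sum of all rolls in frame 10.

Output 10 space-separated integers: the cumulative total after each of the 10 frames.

Frame 1: OPEN (3+4=7). Cumulative: 7
Frame 2: STRIKE. 10 + next two rolls (2+7) = 19. Cumulative: 26
Frame 3: OPEN (2+7=9). Cumulative: 35
Frame 4: OPEN (6+0=6). Cumulative: 41
Frame 5: OPEN (5+0=5). Cumulative: 46
Frame 6: STRIKE. 10 + next two rolls (10+4) = 24. Cumulative: 70
Frame 7: STRIKE. 10 + next two rolls (4+6) = 20. Cumulative: 90
Frame 8: SPARE (4+6=10). 10 + next roll (10) = 20. Cumulative: 110
Frame 9: STRIKE. 10 + next two rolls (10+10) = 30. Cumulative: 140
Frame 10: STRIKE. Sum of all frame-10 rolls (10+10+0) = 20. Cumulative: 160

Answer: 7 26 35 41 46 70 90 110 140 160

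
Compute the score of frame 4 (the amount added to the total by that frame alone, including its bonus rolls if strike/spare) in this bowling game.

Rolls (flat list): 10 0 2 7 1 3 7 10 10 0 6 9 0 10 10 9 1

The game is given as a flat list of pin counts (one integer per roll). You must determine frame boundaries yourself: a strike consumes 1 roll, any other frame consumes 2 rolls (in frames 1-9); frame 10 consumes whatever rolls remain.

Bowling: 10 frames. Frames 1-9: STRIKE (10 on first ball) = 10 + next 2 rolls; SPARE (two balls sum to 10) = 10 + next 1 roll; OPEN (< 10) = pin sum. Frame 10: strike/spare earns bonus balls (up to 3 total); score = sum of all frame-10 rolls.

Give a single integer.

Frame 1: STRIKE. 10 + next two rolls (0+2) = 12. Cumulative: 12
Frame 2: OPEN (0+2=2). Cumulative: 14
Frame 3: OPEN (7+1=8). Cumulative: 22
Frame 4: SPARE (3+7=10). 10 + next roll (10) = 20. Cumulative: 42
Frame 5: STRIKE. 10 + next two rolls (10+0) = 20. Cumulative: 62
Frame 6: STRIKE. 10 + next two rolls (0+6) = 16. Cumulative: 78

Answer: 20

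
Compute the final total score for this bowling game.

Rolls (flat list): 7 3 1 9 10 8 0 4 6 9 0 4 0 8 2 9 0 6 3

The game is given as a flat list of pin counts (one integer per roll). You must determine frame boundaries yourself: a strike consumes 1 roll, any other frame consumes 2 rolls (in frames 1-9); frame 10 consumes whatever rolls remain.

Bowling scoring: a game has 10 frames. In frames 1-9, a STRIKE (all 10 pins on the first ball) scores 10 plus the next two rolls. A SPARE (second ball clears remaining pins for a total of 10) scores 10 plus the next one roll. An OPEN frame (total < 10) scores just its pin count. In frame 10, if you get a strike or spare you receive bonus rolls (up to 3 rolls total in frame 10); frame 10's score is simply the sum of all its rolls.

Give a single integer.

Frame 1: SPARE (7+3=10). 10 + next roll (1) = 11. Cumulative: 11
Frame 2: SPARE (1+9=10). 10 + next roll (10) = 20. Cumulative: 31
Frame 3: STRIKE. 10 + next two rolls (8+0) = 18. Cumulative: 49
Frame 4: OPEN (8+0=8). Cumulative: 57
Frame 5: SPARE (4+6=10). 10 + next roll (9) = 19. Cumulative: 76
Frame 6: OPEN (9+0=9). Cumulative: 85
Frame 7: OPEN (4+0=4). Cumulative: 89
Frame 8: SPARE (8+2=10). 10 + next roll (9) = 19. Cumulative: 108
Frame 9: OPEN (9+0=9). Cumulative: 117
Frame 10: OPEN. Sum of all frame-10 rolls (6+3) = 9. Cumulative: 126

Answer: 126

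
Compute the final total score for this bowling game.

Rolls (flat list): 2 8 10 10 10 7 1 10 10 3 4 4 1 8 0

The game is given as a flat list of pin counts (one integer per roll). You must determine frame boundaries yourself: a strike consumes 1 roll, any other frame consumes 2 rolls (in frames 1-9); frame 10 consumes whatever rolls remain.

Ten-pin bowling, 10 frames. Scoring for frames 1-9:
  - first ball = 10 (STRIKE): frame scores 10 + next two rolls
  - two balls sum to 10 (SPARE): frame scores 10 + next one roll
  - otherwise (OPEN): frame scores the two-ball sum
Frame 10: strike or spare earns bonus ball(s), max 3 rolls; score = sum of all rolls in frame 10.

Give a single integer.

Frame 1: SPARE (2+8=10). 10 + next roll (10) = 20. Cumulative: 20
Frame 2: STRIKE. 10 + next two rolls (10+10) = 30. Cumulative: 50
Frame 3: STRIKE. 10 + next two rolls (10+7) = 27. Cumulative: 77
Frame 4: STRIKE. 10 + next two rolls (7+1) = 18. Cumulative: 95
Frame 5: OPEN (7+1=8). Cumulative: 103
Frame 6: STRIKE. 10 + next two rolls (10+3) = 23. Cumulative: 126
Frame 7: STRIKE. 10 + next two rolls (3+4) = 17. Cumulative: 143
Frame 8: OPEN (3+4=7). Cumulative: 150
Frame 9: OPEN (4+1=5). Cumulative: 155
Frame 10: OPEN. Sum of all frame-10 rolls (8+0) = 8. Cumulative: 163

Answer: 163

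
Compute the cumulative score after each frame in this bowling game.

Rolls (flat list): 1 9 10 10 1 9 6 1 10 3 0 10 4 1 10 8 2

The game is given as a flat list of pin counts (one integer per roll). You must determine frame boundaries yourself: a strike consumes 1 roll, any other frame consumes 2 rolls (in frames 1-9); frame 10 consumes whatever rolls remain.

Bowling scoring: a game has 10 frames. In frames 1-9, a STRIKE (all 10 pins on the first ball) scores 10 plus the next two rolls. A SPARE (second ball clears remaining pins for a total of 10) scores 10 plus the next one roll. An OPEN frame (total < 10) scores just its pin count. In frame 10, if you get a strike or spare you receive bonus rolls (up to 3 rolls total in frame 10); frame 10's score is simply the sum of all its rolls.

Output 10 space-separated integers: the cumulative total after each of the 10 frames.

Answer: 20 41 61 77 84 97 100 115 120 140

Derivation:
Frame 1: SPARE (1+9=10). 10 + next roll (10) = 20. Cumulative: 20
Frame 2: STRIKE. 10 + next two rolls (10+1) = 21. Cumulative: 41
Frame 3: STRIKE. 10 + next two rolls (1+9) = 20. Cumulative: 61
Frame 4: SPARE (1+9=10). 10 + next roll (6) = 16. Cumulative: 77
Frame 5: OPEN (6+1=7). Cumulative: 84
Frame 6: STRIKE. 10 + next two rolls (3+0) = 13. Cumulative: 97
Frame 7: OPEN (3+0=3). Cumulative: 100
Frame 8: STRIKE. 10 + next two rolls (4+1) = 15. Cumulative: 115
Frame 9: OPEN (4+1=5). Cumulative: 120
Frame 10: STRIKE. Sum of all frame-10 rolls (10+8+2) = 20. Cumulative: 140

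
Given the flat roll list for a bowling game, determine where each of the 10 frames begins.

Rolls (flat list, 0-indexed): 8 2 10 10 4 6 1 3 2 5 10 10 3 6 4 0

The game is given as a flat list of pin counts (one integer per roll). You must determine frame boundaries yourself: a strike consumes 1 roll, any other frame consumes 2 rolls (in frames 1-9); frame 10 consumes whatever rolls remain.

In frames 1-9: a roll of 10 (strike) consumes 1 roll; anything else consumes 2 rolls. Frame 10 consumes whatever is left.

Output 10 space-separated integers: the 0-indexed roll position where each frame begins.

Answer: 0 2 3 4 6 8 10 11 12 14

Derivation:
Frame 1 starts at roll index 0: rolls=8,2 (sum=10), consumes 2 rolls
Frame 2 starts at roll index 2: roll=10 (strike), consumes 1 roll
Frame 3 starts at roll index 3: roll=10 (strike), consumes 1 roll
Frame 4 starts at roll index 4: rolls=4,6 (sum=10), consumes 2 rolls
Frame 5 starts at roll index 6: rolls=1,3 (sum=4), consumes 2 rolls
Frame 6 starts at roll index 8: rolls=2,5 (sum=7), consumes 2 rolls
Frame 7 starts at roll index 10: roll=10 (strike), consumes 1 roll
Frame 8 starts at roll index 11: roll=10 (strike), consumes 1 roll
Frame 9 starts at roll index 12: rolls=3,6 (sum=9), consumes 2 rolls
Frame 10 starts at roll index 14: 2 remaining rolls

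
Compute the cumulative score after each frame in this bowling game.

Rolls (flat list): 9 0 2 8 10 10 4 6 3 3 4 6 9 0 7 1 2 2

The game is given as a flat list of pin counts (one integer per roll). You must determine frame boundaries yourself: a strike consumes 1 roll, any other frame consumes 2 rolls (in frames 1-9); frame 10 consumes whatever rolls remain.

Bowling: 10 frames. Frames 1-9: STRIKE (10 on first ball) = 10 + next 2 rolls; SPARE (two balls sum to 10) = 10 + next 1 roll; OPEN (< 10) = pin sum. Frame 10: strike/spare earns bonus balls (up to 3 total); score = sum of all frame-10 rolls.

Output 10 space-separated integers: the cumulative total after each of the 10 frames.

Frame 1: OPEN (9+0=9). Cumulative: 9
Frame 2: SPARE (2+8=10). 10 + next roll (10) = 20. Cumulative: 29
Frame 3: STRIKE. 10 + next two rolls (10+4) = 24. Cumulative: 53
Frame 4: STRIKE. 10 + next two rolls (4+6) = 20. Cumulative: 73
Frame 5: SPARE (4+6=10). 10 + next roll (3) = 13. Cumulative: 86
Frame 6: OPEN (3+3=6). Cumulative: 92
Frame 7: SPARE (4+6=10). 10 + next roll (9) = 19. Cumulative: 111
Frame 8: OPEN (9+0=9). Cumulative: 120
Frame 9: OPEN (7+1=8). Cumulative: 128
Frame 10: OPEN. Sum of all frame-10 rolls (2+2) = 4. Cumulative: 132

Answer: 9 29 53 73 86 92 111 120 128 132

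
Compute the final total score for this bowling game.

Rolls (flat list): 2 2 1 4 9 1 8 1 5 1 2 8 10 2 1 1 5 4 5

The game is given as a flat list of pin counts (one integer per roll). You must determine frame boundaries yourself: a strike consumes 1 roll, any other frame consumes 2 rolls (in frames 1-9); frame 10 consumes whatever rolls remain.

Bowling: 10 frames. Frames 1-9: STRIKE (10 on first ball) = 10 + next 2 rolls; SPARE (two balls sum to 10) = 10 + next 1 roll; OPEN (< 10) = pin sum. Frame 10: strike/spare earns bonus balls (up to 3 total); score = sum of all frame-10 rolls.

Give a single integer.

Frame 1: OPEN (2+2=4). Cumulative: 4
Frame 2: OPEN (1+4=5). Cumulative: 9
Frame 3: SPARE (9+1=10). 10 + next roll (8) = 18. Cumulative: 27
Frame 4: OPEN (8+1=9). Cumulative: 36
Frame 5: OPEN (5+1=6). Cumulative: 42
Frame 6: SPARE (2+8=10). 10 + next roll (10) = 20. Cumulative: 62
Frame 7: STRIKE. 10 + next two rolls (2+1) = 13. Cumulative: 75
Frame 8: OPEN (2+1=3). Cumulative: 78
Frame 9: OPEN (1+5=6). Cumulative: 84
Frame 10: OPEN. Sum of all frame-10 rolls (4+5) = 9. Cumulative: 93

Answer: 93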